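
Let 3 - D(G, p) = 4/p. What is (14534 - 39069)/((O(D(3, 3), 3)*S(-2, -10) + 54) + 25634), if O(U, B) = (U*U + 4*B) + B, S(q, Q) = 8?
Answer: -220815/232472 ≈ -0.94986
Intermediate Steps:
D(G, p) = 3 - 4/p
O(U, B) = U² + 5*B (O(U, B) = (U² + 4*B) + B = U² + 5*B)
(14534 - 39069)/((O(D(3, 3), 3)*S(-2, -10) + 54) + 25634) = (14534 - 39069)/((((3 - 4/3)² + 5*3)*8 + 54) + 25634) = -24535/((((3 - 4*⅓)² + 15)*8 + 54) + 25634) = -24535/((((3 - 4/3)² + 15)*8 + 54) + 25634) = -24535/((((5/3)² + 15)*8 + 54) + 25634) = -24535/(((25/9 + 15)*8 + 54) + 25634) = -24535/(((160/9)*8 + 54) + 25634) = -24535/((1280/9 + 54) + 25634) = -24535/(1766/9 + 25634) = -24535/232472/9 = -24535*9/232472 = -220815/232472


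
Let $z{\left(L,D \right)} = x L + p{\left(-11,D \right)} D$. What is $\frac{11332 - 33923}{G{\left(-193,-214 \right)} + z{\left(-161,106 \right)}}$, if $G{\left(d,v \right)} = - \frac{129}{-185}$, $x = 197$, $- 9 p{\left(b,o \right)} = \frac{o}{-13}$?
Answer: $\frac{488982195}{684420712} \approx 0.71445$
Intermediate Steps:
$p{\left(b,o \right)} = \frac{o}{117}$ ($p{\left(b,o \right)} = - \frac{o \frac{1}{-13}}{9} = - \frac{o \left(- \frac{1}{13}\right)}{9} = - \frac{\left(- \frac{1}{13}\right) o}{9} = \frac{o}{117}$)
$z{\left(L,D \right)} = 197 L + \frac{D^{2}}{117}$ ($z{\left(L,D \right)} = 197 L + \frac{D}{117} D = 197 L + \frac{D^{2}}{117}$)
$G{\left(d,v \right)} = \frac{129}{185}$ ($G{\left(d,v \right)} = \left(-129\right) \left(- \frac{1}{185}\right) = \frac{129}{185}$)
$\frac{11332 - 33923}{G{\left(-193,-214 \right)} + z{\left(-161,106 \right)}} = \frac{11332 - 33923}{\frac{129}{185} + \left(197 \left(-161\right) + \frac{106^{2}}{117}\right)} = - \frac{22591}{\frac{129}{185} + \left(-31717 + \frac{1}{117} \cdot 11236\right)} = - \frac{22591}{\frac{129}{185} + \left(-31717 + \frac{11236}{117}\right)} = - \frac{22591}{\frac{129}{185} - \frac{3699653}{117}} = - \frac{22591}{- \frac{684420712}{21645}} = \left(-22591\right) \left(- \frac{21645}{684420712}\right) = \frac{488982195}{684420712}$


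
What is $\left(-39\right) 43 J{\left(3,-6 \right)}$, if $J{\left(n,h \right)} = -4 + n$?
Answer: $1677$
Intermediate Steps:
$\left(-39\right) 43 J{\left(3,-6 \right)} = \left(-39\right) 43 \left(-4 + 3\right) = \left(-1677\right) \left(-1\right) = 1677$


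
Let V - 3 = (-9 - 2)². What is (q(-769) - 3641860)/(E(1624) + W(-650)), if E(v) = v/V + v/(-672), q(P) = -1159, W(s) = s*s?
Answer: -1355203068/157173973 ≈ -8.6223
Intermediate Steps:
W(s) = s²
V = 124 (V = 3 + (-9 - 2)² = 3 + (-11)² = 3 + 121 = 124)
E(v) = 137*v/20832 (E(v) = v/124 + v/(-672) = v*(1/124) + v*(-1/672) = v/124 - v/672 = 137*v/20832)
(q(-769) - 3641860)/(E(1624) + W(-650)) = (-1159 - 3641860)/((137/20832)*1624 + (-650)²) = -3643019/(3973/372 + 422500) = -3643019/157173973/372 = -3643019*372/157173973 = -1355203068/157173973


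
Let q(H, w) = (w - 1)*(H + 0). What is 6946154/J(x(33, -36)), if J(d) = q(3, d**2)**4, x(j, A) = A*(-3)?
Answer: 6946154/1498739389163674641 ≈ 4.6347e-12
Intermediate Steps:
x(j, A) = -3*A
q(H, w) = H*(-1 + w) (q(H, w) = (-1 + w)*H = H*(-1 + w))
J(d) = (-3 + 3*d**2)**4 (J(d) = (3*(-1 + d**2))**4 = (-3 + 3*d**2)**4)
6946154/J(x(33, -36)) = 6946154/((81*(-1 + (-3*(-36))**2)**4)) = 6946154/((81*(-1 + 108**2)**4)) = 6946154/((81*(-1 + 11664)**4)) = 6946154/((81*11663**4)) = 6946154/((81*18502955421773761)) = 6946154/1498739389163674641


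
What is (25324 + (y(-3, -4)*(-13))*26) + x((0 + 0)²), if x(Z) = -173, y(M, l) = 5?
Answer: 23461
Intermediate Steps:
(25324 + (y(-3, -4)*(-13))*26) + x((0 + 0)²) = (25324 + (5*(-13))*26) - 173 = (25324 - 65*26) - 173 = (25324 - 1690) - 173 = 23634 - 173 = 23461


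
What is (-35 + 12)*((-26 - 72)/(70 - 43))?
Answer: 2254/27 ≈ 83.481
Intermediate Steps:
(-35 + 12)*((-26 - 72)/(70 - 43)) = -(-2254)/27 = -23*(-98/27) = 2254/27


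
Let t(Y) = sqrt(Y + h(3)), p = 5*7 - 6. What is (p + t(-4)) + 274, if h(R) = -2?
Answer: 303 + I*sqrt(6) ≈ 303.0 + 2.4495*I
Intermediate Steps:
p = 29 (p = 35 - 6 = 29)
t(Y) = sqrt(-2 + Y) (t(Y) = sqrt(Y - 2) = sqrt(-2 + Y))
(p + t(-4)) + 274 = (29 + sqrt(-2 - 4)) + 274 = (29 + sqrt(-6)) + 274 = (29 + I*sqrt(6)) + 274 = 303 + I*sqrt(6)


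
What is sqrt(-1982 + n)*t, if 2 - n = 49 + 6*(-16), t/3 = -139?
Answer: -417*I*sqrt(1933) ≈ -18334.0*I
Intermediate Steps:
t = -417 (t = 3*(-139) = -417)
n = 49 (n = 2 - (49 + 6*(-16)) = 2 - (49 - 96) = 2 - 1*(-47) = 2 + 47 = 49)
sqrt(-1982 + n)*t = sqrt(-1982 + 49)*(-417) = sqrt(-1933)*(-417) = (I*sqrt(1933))*(-417) = -417*I*sqrt(1933)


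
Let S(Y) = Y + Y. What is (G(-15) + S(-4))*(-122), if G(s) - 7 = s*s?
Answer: -27328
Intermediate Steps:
S(Y) = 2*Y
G(s) = 7 + s**2 (G(s) = 7 + s*s = 7 + s**2)
(G(-15) + S(-4))*(-122) = ((7 + (-15)**2) + 2*(-4))*(-122) = ((7 + 225) - 8)*(-122) = (232 - 8)*(-122) = 224*(-122) = -27328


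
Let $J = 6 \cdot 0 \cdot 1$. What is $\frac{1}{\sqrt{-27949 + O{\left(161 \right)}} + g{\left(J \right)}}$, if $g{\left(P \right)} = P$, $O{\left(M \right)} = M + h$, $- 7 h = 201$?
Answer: $- \frac{i \sqrt{1363019}}{194717} \approx - 0.0059958 i$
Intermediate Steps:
$h = - \frac{201}{7}$ ($h = \left(- \frac{1}{7}\right) 201 = - \frac{201}{7} \approx -28.714$)
$J = 0$ ($J = 0 \cdot 1 = 0$)
$O{\left(M \right)} = - \frac{201}{7} + M$ ($O{\left(M \right)} = M - \frac{201}{7} = - \frac{201}{7} + M$)
$\frac{1}{\sqrt{-27949 + O{\left(161 \right)}} + g{\left(J \right)}} = \frac{1}{\sqrt{-27949 + \left(- \frac{201}{7} + 161\right)} + 0} = \frac{1}{\sqrt{-27949 + \frac{926}{7}} + 0} = \frac{1}{\sqrt{- \frac{194717}{7}} + 0} = \frac{1}{\frac{i \sqrt{1363019}}{7} + 0} = \frac{1}{\frac{1}{7} i \sqrt{1363019}} = - \frac{i \sqrt{1363019}}{194717}$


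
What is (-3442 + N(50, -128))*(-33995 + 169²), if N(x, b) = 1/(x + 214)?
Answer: 224445689/12 ≈ 1.8704e+7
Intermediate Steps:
N(x, b) = 1/(214 + x)
(-3442 + N(50, -128))*(-33995 + 169²) = (-3442 + 1/(214 + 50))*(-33995 + 169²) = (-3442 + 1/264)*(-33995 + 28561) = (-3442 + 1/264)*(-5434) = -908687/264*(-5434) = 224445689/12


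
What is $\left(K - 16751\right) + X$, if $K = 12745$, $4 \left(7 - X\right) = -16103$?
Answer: $\frac{107}{4} \approx 26.75$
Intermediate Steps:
$X = \frac{16131}{4}$ ($X = 7 - - \frac{16103}{4} = 7 + \frac{16103}{4} = \frac{16131}{4} \approx 4032.8$)
$\left(K - 16751\right) + X = \left(12745 - 16751\right) + \frac{16131}{4} = -4006 + \frac{16131}{4} = \frac{107}{4}$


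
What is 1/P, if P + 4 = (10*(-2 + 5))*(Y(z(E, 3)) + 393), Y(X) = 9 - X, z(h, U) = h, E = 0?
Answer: 1/12056 ≈ 8.2946e-5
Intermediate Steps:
P = 12056 (P = -4 + (10*(-2 + 5))*((9 - 1*0) + 393) = -4 + (10*3)*((9 + 0) + 393) = -4 + 30*(9 + 393) = -4 + 30*402 = -4 + 12060 = 12056)
1/P = 1/12056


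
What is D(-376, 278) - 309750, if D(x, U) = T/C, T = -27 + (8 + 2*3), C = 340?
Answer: -105315013/340 ≈ -3.0975e+5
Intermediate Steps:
T = -13 (T = -27 + (8 + 6) = -27 + 14 = -13)
D(x, U) = -13/340
D(-376, 278) - 309750 = -13/340 - 309750 = -105315013/340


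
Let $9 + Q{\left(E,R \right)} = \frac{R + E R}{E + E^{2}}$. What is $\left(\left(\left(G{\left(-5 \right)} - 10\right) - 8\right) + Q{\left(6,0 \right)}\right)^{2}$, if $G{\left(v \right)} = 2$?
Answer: $625$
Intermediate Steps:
$Q{\left(E,R \right)} = -9 + \frac{R + E R}{E + E^{2}}$
$\left(\left(\left(G{\left(-5 \right)} - 10\right) - 8\right) + Q{\left(6,0 \right)}\right)^{2} = \left(\left(\left(2 - 10\right) - 8\right) - \left(9 + \frac{0}{6}\right)\right)^{2} = \left(\left(\left(2 - 10\right) - 8\right) + \left(-9 + 0 \cdot \frac{1}{6}\right)\right)^{2} = \left(\left(-8 - 8\right) + \left(-9 + 0\right)\right)^{2} = \left(-16 - 9\right)^{2} = \left(-25\right)^{2} = 625$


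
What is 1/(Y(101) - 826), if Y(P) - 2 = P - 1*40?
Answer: -1/763 ≈ -0.0013106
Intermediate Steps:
Y(P) = -38 + P (Y(P) = 2 + (P - 1*40) = 2 + (P - 40) = 2 + (-40 + P) = -38 + P)
1/(Y(101) - 826) = 1/((-38 + 101) - 826) = 1/(63 - 826) = 1/(-763) = -1/763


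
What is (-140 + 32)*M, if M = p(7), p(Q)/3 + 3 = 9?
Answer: -1944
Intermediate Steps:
p(Q) = 18 (p(Q) = -9 + 3*9 = -9 + 27 = 18)
M = 18
(-140 + 32)*M = (-140 + 32)*18 = -108*18 = -1944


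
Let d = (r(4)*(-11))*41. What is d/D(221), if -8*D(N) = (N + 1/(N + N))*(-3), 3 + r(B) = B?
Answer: -1594736/293049 ≈ -5.4419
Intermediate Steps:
r(B) = -3 + B
D(N) = 3*N/8 + 3/(16*N) (D(N) = -(N + 1/(N + N))*(-3)/8 = -(N + 1/(2*N))*(-3)/8 = -(-3*N - 3/(2*N))/8 = 3*N/8 + 3/(16*N))
d = -451 (d = ((-3 + 4)*(-11))*41 = (1*(-11))*41 = -11*41 = -451)
d/D(221) = -451*3536/(3*(1 + 2*221²)) = -451*3536/(3*(1 + 2*48841)) = -451*3536/(3*(1 + 97682)) = -451/((3/16)*(1/221)*97683) = -451/293049/3536 = -451*3536/293049 = -1594736/293049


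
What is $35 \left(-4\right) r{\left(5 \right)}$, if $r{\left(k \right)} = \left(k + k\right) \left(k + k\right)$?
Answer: $-14000$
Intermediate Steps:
$r{\left(k \right)} = 4 k^{2}$ ($r{\left(k \right)} = 2 k 2 k = 4 k^{2}$)
$35 \left(-4\right) r{\left(5 \right)} = 35 \left(-4\right) 4 \cdot 5^{2} = - 140 \cdot 4 \cdot 25 = \left(-140\right) 100 = -14000$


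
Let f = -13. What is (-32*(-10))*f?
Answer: -4160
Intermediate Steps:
(-32*(-10))*f = -32*(-10)*(-13) = 320*(-13) = -4160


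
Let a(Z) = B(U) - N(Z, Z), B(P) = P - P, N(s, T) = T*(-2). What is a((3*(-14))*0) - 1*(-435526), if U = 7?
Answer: 435526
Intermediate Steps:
N(s, T) = -2*T
B(P) = 0
a(Z) = 2*Z (a(Z) = 0 - (-2)*Z = 0 + 2*Z = 2*Z)
a((3*(-14))*0) - 1*(-435526) = 2*((3*(-14))*0) - 1*(-435526) = 2*(-42*0) + 435526 = 2*0 + 435526 = 0 + 435526 = 435526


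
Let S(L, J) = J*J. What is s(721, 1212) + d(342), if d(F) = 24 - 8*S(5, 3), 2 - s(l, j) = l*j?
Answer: -873898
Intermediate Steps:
S(L, J) = J²
s(l, j) = 2 - j*l (s(l, j) = 2 - l*j = 2 - j*l)
d(F) = -48 (d(F) = 24 - 8*3² = 24 - 8*9 = 24 - 72 = -48)
s(721, 1212) + d(342) = (2 - 1*1212*721) - 48 = (2 - 873852) - 48 = -873850 - 48 = -873898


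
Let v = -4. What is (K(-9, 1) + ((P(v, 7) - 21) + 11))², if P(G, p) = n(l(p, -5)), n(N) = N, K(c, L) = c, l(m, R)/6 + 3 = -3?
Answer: 3025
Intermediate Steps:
l(m, R) = -36 (l(m, R) = -18 + 6*(-3) = -18 - 18 = -36)
P(G, p) = -36
(K(-9, 1) + ((P(v, 7) - 21) + 11))² = (-9 + ((-36 - 21) + 11))² = (-9 + (-57 + 11))² = (-9 - 46)² = (-55)² = 3025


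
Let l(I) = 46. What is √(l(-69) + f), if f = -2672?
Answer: I*√2626 ≈ 51.245*I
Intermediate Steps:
√(l(-69) + f) = √(46 - 2672) = √(-2626) = I*√2626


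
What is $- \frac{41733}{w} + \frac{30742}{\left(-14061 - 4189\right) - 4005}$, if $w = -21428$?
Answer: $\frac{270028339}{476880140} \approx 0.56624$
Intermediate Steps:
$- \frac{41733}{w} + \frac{30742}{\left(-14061 - 4189\right) - 4005} = - \frac{41733}{-21428} + \frac{30742}{\left(-14061 - 4189\right) - 4005} = \left(-41733\right) \left(- \frac{1}{21428}\right) + \frac{30742}{-18250 - 4005} = \frac{41733}{21428} + \frac{30742}{-22255} = \frac{41733}{21428} + 30742 \left(- \frac{1}{22255}\right) = \frac{41733}{21428} - \frac{30742}{22255} = \frac{270028339}{476880140}$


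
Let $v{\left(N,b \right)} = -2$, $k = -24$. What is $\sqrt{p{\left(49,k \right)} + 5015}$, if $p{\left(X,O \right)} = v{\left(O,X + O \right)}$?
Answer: $3 \sqrt{557} \approx 70.802$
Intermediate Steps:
$p{\left(X,O \right)} = -2$
$\sqrt{p{\left(49,k \right)} + 5015} = \sqrt{-2 + 5015} = \sqrt{5013} = 3 \sqrt{557}$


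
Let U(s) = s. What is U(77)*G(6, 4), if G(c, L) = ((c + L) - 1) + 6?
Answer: 1155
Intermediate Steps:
G(c, L) = 5 + L + c (G(c, L) = ((L + c) - 1) + 6 = (-1 + L + c) + 6 = 5 + L + c)
U(77)*G(6, 4) = 77*(5 + 4 + 6) = 77*15 = 1155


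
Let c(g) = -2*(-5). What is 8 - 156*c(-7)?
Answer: -1552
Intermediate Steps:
c(g) = 10
8 - 156*c(-7) = 8 - 156*10 = 8 - 1560 = -1552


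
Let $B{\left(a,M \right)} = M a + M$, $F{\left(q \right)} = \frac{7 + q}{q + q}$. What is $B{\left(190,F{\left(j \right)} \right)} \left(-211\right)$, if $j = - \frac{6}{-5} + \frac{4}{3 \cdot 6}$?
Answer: $- \frac{15274079}{128} \approx -1.1933 \cdot 10^{5}$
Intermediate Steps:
$j = \frac{64}{45}$ ($j = \left(-6\right) \left(- \frac{1}{5}\right) + \frac{4}{18} = \frac{6}{5} + 4 \cdot \frac{1}{18} = \frac{6}{5} + \frac{2}{9} = \frac{64}{45} \approx 1.4222$)
$F{\left(q \right)} = \frac{7 + q}{2 q}$
$B{\left(a,M \right)} = M + M a$
$B{\left(190,F{\left(j \right)} \right)} \left(-211\right) = \frac{7 + \frac{64}{45}}{2 \cdot \frac{64}{45}} \left(1 + 190\right) \left(-211\right) = \frac{1}{2} \cdot \frac{45}{64} \cdot \frac{379}{45} \cdot 191 \left(-211\right) = \frac{379}{128} \cdot 191 \left(-211\right) = \frac{72389}{128} \left(-211\right) = - \frac{15274079}{128}$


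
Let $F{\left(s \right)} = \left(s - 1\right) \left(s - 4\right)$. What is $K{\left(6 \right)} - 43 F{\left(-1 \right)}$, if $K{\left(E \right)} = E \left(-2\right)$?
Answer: $-442$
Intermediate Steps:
$K{\left(E \right)} = - 2 E$
$F{\left(s \right)} = \left(-1 + s\right) \left(-4 + s\right)$
$K{\left(6 \right)} - 43 F{\left(-1 \right)} = \left(-2\right) 6 - 43 \left(4 + \left(-1\right)^{2} - -5\right) = -12 - 43 \left(4 + 1 + 5\right) = -12 - 430 = -442$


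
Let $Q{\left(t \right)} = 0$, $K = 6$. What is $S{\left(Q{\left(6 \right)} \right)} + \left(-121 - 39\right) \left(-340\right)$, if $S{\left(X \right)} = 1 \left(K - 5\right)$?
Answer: $54401$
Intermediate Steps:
$S{\left(X \right)} = 1$ ($S{\left(X \right)} = 1 \left(6 - 5\right) = 1 \cdot 1 = 1$)
$S{\left(Q{\left(6 \right)} \right)} + \left(-121 - 39\right) \left(-340\right) = 1 + \left(-121 - 39\right) \left(-340\right) = 1 - -54400 = 1 + 54400 = 54401$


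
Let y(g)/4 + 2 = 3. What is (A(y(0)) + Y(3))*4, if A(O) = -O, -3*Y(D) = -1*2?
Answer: -40/3 ≈ -13.333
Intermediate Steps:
Y(D) = ⅔ (Y(D) = -(-1)*2/3 = -⅓*(-2) = ⅔)
y(g) = 4 (y(g) = -8 + 4*3 = -8 + 12 = 4)
(A(y(0)) + Y(3))*4 = (-1*4 + ⅔)*4 = (-4 + ⅔)*4 = -10/3*4 = -40/3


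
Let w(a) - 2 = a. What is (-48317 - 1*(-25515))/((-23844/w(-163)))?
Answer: -1835561/11922 ≈ -153.96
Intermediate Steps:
w(a) = 2 + a
(-48317 - 1*(-25515))/((-23844/w(-163))) = (-48317 - 1*(-25515))/((-23844/(2 - 163))) = (-48317 + 25515)/((-23844/(-161))) = -22802/((-23844*(-1/161))) = -22802/23844/161 = -22802*161/23844 = -1835561/11922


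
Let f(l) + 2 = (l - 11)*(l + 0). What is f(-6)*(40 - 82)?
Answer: -4200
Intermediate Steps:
f(l) = -2 + l*(-11 + l) (f(l) = -2 + (l - 11)*(l + 0) = -2 + (-11 + l)*l = -2 + l*(-11 + l))
f(-6)*(40 - 82) = (-2 + (-6)² - 11*(-6))*(40 - 82) = (-2 + 36 + 66)*(-42) = 100*(-42) = -4200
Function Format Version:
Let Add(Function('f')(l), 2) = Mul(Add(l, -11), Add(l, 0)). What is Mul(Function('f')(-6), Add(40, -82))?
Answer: -4200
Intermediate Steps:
Function('f')(l) = Add(-2, Mul(l, Add(-11, l))) (Function('f')(l) = Add(-2, Mul(Add(l, -11), Add(l, 0))) = Add(-2, Mul(Add(-11, l), l)) = Add(-2, Mul(l, Add(-11, l))))
Mul(Function('f')(-6), Add(40, -82)) = Mul(Add(-2, Pow(-6, 2), Mul(-11, -6)), Add(40, -82)) = Mul(Add(-2, 36, 66), -42) = Mul(100, -42) = -4200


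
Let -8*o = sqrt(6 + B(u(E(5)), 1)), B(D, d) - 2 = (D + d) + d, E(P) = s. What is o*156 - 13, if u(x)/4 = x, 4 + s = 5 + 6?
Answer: -13 - 39*sqrt(38)/2 ≈ -133.21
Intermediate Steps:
s = 7 (s = -4 + (5 + 6) = -4 + 11 = 7)
E(P) = 7
u(x) = 4*x
B(D, d) = 2 + D + 2*d (B(D, d) = 2 + ((D + d) + d) = 2 + (D + 2*d) = 2 + D + 2*d)
o = -sqrt(38)/8 (o = -sqrt(6 + (2 + 4*7 + 2*1))/8 = -sqrt(6 + (2 + 28 + 2))/8 = -sqrt(6 + 32)/8 = -sqrt(38)/8 ≈ -0.77055)
o*156 - 13 = -sqrt(38)/8*156 - 13 = -39*sqrt(38)/2 - 13 = -13 - 39*sqrt(38)/2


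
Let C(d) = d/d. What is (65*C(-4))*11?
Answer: 715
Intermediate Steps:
C(d) = 1
(65*C(-4))*11 = (65*1)*11 = 65*11 = 715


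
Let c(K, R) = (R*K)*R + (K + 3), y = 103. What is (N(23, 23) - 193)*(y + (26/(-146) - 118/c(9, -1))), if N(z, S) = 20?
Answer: -25779076/1533 ≈ -16816.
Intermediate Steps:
c(K, R) = 3 + K + K*R² (c(K, R) = (K*R)*R + (3 + K) = K*R² + (3 + K) = 3 + K + K*R²)
(N(23, 23) - 193)*(y + (26/(-146) - 118/c(9, -1))) = (20 - 193)*(103 + (26/(-146) - 118/(3 + 9 + 9*(-1)²))) = -173*(103 + (26*(-1/146) - 118/(3 + 9 + 9*1))) = -173*(103 + (-13/73 - 118/(3 + 9 + 9))) = -173*(103 + (-13/73 - 118/21)) = -173*(103 - 8887/1533) = -173*149012/1533 = -25779076/1533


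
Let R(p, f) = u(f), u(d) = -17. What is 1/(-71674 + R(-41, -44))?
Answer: -1/71691 ≈ -1.3949e-5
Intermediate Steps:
R(p, f) = -17
1/(-71674 + R(-41, -44)) = 1/(-71674 - 17) = 1/(-71691) = -1/71691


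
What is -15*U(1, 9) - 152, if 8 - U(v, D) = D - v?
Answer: -152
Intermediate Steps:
U(v, D) = 8 + v - D (U(v, D) = 8 - (D - v) = 8 + (v - D) = 8 + v - D)
-15*U(1, 9) - 152 = -15*(8 + 1 - 1*9) - 152 = -15*(8 + 1 - 9) - 152 = -15*0 - 152 = 0 - 152 = -152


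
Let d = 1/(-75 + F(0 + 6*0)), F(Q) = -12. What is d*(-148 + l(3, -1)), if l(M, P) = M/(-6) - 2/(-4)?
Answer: 148/87 ≈ 1.7011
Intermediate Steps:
l(M, P) = ½ - M/6 (l(M, P) = M*(-⅙) - 2*(-¼) = -M/6 + ½ = ½ - M/6)
d = -1/87 (d = 1/(-75 - 12) = 1/(-87) = -1/87 ≈ -0.011494)
d*(-148 + l(3, -1)) = -(-148 + (½ - ⅙*3))/87 = -(-148 + (½ - ½))/87 = -(-148 + 0)/87 = -1/87*(-148) = 148/87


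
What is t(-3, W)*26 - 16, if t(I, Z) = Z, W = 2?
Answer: 36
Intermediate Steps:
t(-3, W)*26 - 16 = 2*26 - 16 = 52 - 16 = 36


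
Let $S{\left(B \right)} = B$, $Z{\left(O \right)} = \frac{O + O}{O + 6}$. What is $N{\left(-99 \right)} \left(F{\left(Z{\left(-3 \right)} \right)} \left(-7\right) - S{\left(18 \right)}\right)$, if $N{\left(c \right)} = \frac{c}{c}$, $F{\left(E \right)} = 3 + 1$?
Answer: $-46$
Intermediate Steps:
$Z{\left(O \right)} = \frac{2 O}{6 + O}$
$F{\left(E \right)} = 4$
$N{\left(c \right)} = 1$
$N{\left(-99 \right)} \left(F{\left(Z{\left(-3 \right)} \right)} \left(-7\right) - S{\left(18 \right)}\right) = 1 \left(4 \left(-7\right) - 18\right) = 1 \left(-28 - 18\right) = 1 \left(-46\right) = -46$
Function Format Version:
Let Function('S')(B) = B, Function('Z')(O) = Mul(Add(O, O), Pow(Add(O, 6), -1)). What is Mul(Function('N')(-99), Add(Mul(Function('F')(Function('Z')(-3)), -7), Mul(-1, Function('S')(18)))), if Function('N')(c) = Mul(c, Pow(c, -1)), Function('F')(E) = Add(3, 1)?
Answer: -46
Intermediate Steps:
Function('Z')(O) = Mul(2, O, Pow(Add(6, O), -1)) (Function('Z')(O) = Mul(Mul(2, O), Pow(Add(6, O), -1)) = Mul(2, O, Pow(Add(6, O), -1)))
Function('F')(E) = 4
Function('N')(c) = 1
Mul(Function('N')(-99), Add(Mul(Function('F')(Function('Z')(-3)), -7), Mul(-1, Function('S')(18)))) = Mul(1, Add(Mul(4, -7), Mul(-1, 18))) = Mul(1, Add(-28, -18)) = Mul(1, -46) = -46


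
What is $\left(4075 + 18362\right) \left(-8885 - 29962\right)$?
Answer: $-871610139$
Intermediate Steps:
$\left(4075 + 18362\right) \left(-8885 - 29962\right) = 22437 \left(-38847\right) = -871610139$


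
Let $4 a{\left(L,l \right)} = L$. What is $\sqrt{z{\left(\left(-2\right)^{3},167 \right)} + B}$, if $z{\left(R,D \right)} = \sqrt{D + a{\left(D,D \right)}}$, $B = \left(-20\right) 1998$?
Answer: $\frac{\sqrt{-159840 + 2 \sqrt{835}}}{2} \approx 199.86 i$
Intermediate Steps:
$a{\left(L,l \right)} = \frac{L}{4}$
$B = -39960$
$z{\left(R,D \right)} = \frac{\sqrt{5} \sqrt{D}}{2}$ ($z{\left(R,D \right)} = \sqrt{D + \frac{D}{4}} = \sqrt{\frac{5 D}{4}} = \frac{\sqrt{5} \sqrt{D}}{2}$)
$\sqrt{z{\left(\left(-2\right)^{3},167 \right)} + B} = \sqrt{\frac{\sqrt{5} \sqrt{167}}{2} - 39960} = \sqrt{\frac{\sqrt{835}}{2} - 39960} = \sqrt{-39960 + \frac{\sqrt{835}}{2}}$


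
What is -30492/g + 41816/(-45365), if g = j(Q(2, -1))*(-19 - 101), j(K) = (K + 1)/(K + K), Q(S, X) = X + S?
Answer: 22970861/90730 ≈ 253.18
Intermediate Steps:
Q(S, X) = S + X
j(K) = (1 + K)/(2*K) (j(K) = (1 + K)/((2*K)) = (1 + K)*(1/(2*K)) = (1 + K)/(2*K))
g = -120 (g = ((1 + (2 - 1))/(2*(2 - 1)))*(-19 - 101) = ((1/2)*(1 + 1)/1)*(-120) = ((1/2)*1*2)*(-120) = 1*(-120) = -120)
-30492/g + 41816/(-45365) = -30492/(-120) + 41816/(-45365) = -30492*(-1/120) + 41816*(-1/45365) = 2541/10 - 41816/45365 = 22970861/90730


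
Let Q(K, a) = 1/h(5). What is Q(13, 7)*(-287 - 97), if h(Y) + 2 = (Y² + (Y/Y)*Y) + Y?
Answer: -128/11 ≈ -11.636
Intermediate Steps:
h(Y) = -2 + Y² + 2*Y (h(Y) = -2 + ((Y² + (Y/Y)*Y) + Y) = -2 + ((Y² + 1*Y) + Y) = -2 + ((Y² + Y) + Y) = -2 + ((Y + Y²) + Y) = -2 + (Y² + 2*Y) = -2 + Y² + 2*Y)
Q(K, a) = 1/33 (Q(K, a) = 1/(-2 + 5² + 2*5) = 1/(-2 + 25 + 10) = 1/33)
Q(13, 7)*(-287 - 97) = (-287 - 97)/33 = (1/33)*(-384) = -128/11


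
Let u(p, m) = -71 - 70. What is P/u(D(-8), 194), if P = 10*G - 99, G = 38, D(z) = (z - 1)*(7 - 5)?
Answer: -281/141 ≈ -1.9929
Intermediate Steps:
D(z) = -2 + 2*z (D(z) = (-1 + z)*2 = -2 + 2*z)
u(p, m) = -141
P = 281 (P = 10*38 - 99 = 380 - 99 = 281)
P/u(D(-8), 194) = 281/(-141) = 281*(-1/141) = -281/141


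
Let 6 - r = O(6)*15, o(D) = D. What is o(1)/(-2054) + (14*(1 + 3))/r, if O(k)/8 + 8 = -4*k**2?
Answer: 48389/18738642 ≈ 0.0025823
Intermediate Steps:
O(k) = -64 - 32*k**2 (O(k) = -64 + 8*(-4*k**2) = -64 - 32*k**2)
r = 18246 (r = 6 - (-64 - 32*6**2)*15 = 6 - (-64 - 32*36)*15 = 6 - (-64 - 1152)*15 = 6 - (-1216)*15 = 6 - 1*(-18240) = 6 + 18240 = 18246)
o(1)/(-2054) + (14*(1 + 3))/r = 1/(-2054) + (14*(1 + 3))/18246 = 1*(-1/2054) + (14*4)*(1/18246) = -1/2054 + 56*(1/18246) = -1/2054 + 28/9123 = 48389/18738642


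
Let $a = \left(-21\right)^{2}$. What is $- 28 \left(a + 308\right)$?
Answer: $-20972$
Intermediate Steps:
$a = 441$
$- 28 \left(a + 308\right) = - 28 \left(441 + 308\right) = \left(-28\right) 749 = -20972$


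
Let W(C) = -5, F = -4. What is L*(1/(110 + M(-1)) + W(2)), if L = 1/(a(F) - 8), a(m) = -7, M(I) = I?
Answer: 544/1635 ≈ 0.33272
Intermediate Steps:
L = -1/15 (L = 1/(-7 - 8) = 1/(-15) = -1/15 ≈ -0.066667)
L*(1/(110 + M(-1)) + W(2)) = -(1/(110 - 1) - 5)/15 = -(1/109 - 5)/15 = -1/15*(-544/109) = 544/1635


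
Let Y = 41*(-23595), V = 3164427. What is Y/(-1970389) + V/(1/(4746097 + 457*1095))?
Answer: 32712800587835182131/1970389 ≈ 1.6602e+13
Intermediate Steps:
Y = -967395
Y/(-1970389) + V/(1/(4746097 + 457*1095)) = -967395/(-1970389) + 3164427/(1/(4746097 + 457*1095)) = -967395*(-1/1970389) + 3164427/(1/(4746097 + 500415)) = 967395/1970389 + 3164427/(1/5246512) = 967395/1970389 + 3164427*5246512 = 967395/1970389 + 16602204228624 = 32712800587835182131/1970389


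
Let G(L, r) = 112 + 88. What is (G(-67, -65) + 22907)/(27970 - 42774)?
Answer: -23107/14804 ≈ -1.5609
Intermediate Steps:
G(L, r) = 200
(G(-67, -65) + 22907)/(27970 - 42774) = (200 + 22907)/(27970 - 42774) = 23107/(-14804) = 23107*(-1/14804) = -23107/14804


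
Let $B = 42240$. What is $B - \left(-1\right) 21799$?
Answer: $64039$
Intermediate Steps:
$B - \left(-1\right) 21799 = 42240 - \left(-1\right) 21799 = 42240 - -21799 = 42240 + 21799 = 64039$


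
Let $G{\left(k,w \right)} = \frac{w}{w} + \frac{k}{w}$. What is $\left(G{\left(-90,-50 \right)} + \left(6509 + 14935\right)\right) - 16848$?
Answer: $\frac{22994}{5} \approx 4598.8$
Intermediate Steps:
$G{\left(k,w \right)} = 1 + \frac{k}{w}$
$\left(G{\left(-90,-50 \right)} + \left(6509 + 14935\right)\right) - 16848 = \left(\frac{-90 - 50}{-50} + \left(6509 + 14935\right)\right) - 16848 = \left(\left(- \frac{1}{50}\right) \left(-140\right) + 21444\right) - 16848 = \left(\frac{14}{5} + 21444\right) - 16848 = \frac{107234}{5} - 16848 = \frac{22994}{5}$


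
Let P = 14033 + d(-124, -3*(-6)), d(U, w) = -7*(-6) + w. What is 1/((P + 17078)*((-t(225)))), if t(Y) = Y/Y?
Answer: -1/31171 ≈ -3.2081e-5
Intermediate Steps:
t(Y) = 1
d(U, w) = 42 + w
P = 14093 (P = 14033 + (42 - 3*(-6)) = 14033 + (42 + 18) = 14033 + 60 = 14093)
1/((P + 17078)*((-t(225)))) = 1/((14093 + 17078)*((-1*1))) = 1/(31171*(-1)) = (1/31171)*(-1) = -1/31171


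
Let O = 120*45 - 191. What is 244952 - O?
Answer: 239743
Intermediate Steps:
O = 5209 (O = 5400 - 191 = 5209)
244952 - O = 244952 - 1*5209 = 244952 - 5209 = 239743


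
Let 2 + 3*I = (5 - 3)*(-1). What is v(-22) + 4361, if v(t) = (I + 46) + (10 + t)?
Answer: 13181/3 ≈ 4393.7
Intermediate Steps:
I = -4/3 (I = -⅔ + ((5 - 3)*(-1))/3 = -⅔ + (2*(-1))/3 = -⅔ + (⅓)*(-2) = -⅔ - ⅔ = -4/3 ≈ -1.3333)
v(t) = 164/3 + t (v(t) = (-4/3 + 46) + (10 + t) = 134/3 + (10 + t) = 164/3 + t)
v(-22) + 4361 = (164/3 - 22) + 4361 = 98/3 + 4361 = 13181/3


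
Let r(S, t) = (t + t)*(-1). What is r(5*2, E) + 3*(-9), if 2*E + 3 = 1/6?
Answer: -145/6 ≈ -24.167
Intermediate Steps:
E = -17/12 (E = -3/2 + (1/6)/2 = -3/2 + (1*(1/6))/2 = -3/2 + (1/2)*(1/6) = -3/2 + 1/12 = -17/12 ≈ -1.4167)
r(S, t) = -2*t (r(S, t) = (2*t)*(-1) = -2*t)
r(5*2, E) + 3*(-9) = -2*(-17/12) + 3*(-9) = 17/6 - 27 = -145/6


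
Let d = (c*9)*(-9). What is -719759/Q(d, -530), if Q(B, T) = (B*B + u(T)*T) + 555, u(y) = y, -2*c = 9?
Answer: -2879036/1657261 ≈ -1.7372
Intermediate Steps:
c = -9/2 (c = -½*9 = -9/2 ≈ -4.5000)
d = 729/2 (d = -9/2*9*(-9) = -81/2*(-9) = 729/2 ≈ 364.50)
Q(B, T) = 555 + B² + T² (Q(B, T) = (B*B + T*T) + 555 = (B² + T²) + 555 = 555 + B² + T²)
-719759/Q(d, -530) = -719759/(555 + (729/2)² + (-530)²) = -719759/(555 + 531441/4 + 280900) = -719759/1657261/4 = -719759*4/1657261 = -2879036/1657261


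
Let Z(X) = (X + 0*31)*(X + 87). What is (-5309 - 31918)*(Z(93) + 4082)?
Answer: -775140594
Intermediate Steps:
Z(X) = X*(87 + X) (Z(X) = (X + 0)*(87 + X) = X*(87 + X))
(-5309 - 31918)*(Z(93) + 4082) = (-5309 - 31918)*(93*(87 + 93) + 4082) = -37227*(93*180 + 4082) = -37227*(16740 + 4082) = -37227*20822 = -775140594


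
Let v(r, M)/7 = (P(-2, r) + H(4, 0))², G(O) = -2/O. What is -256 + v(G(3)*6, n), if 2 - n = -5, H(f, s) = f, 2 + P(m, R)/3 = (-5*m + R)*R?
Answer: 38076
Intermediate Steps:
P(m, R) = -6 + 3*R*(R - 5*m) (P(m, R) = -6 + 3*((-5*m + R)*R) = -6 + 3*((R - 5*m)*R) = -6 + 3*(R*(R - 5*m)) = -6 + 3*R*(R - 5*m))
n = 7 (n = 2 - 1*(-5) = 2 + 5 = 7)
v(r, M) = 7*(-2 + 3*r² + 30*r)² (v(r, M) = 7*((-6 + 3*r² - 15*r*(-2)) + 4)² = 7*((-6 + 3*r² + 30*r) + 4)² = 7*(-2 + 3*r² + 30*r)²)
-256 + v(G(3)*6, n) = -256 + 7*(2 - 30*(-2/3)*6 - 3*(-2/3*6)²)² = -256 + 7*(2 - 30*(-2*⅓)*6 - 3*(-2*⅓*6)²)² = -256 + 7*(2 - (-20)*6 - 3*(-⅔*6)²)² = -256 + 7*(2 - 30*(-4) - 3*(-4)²)² = -256 + 7*(2 + 120 - 3*16)² = -256 + 7*(2 + 120 - 48)² = -256 + 7*74² = -256 + 7*5476 = -256 + 38332 = 38076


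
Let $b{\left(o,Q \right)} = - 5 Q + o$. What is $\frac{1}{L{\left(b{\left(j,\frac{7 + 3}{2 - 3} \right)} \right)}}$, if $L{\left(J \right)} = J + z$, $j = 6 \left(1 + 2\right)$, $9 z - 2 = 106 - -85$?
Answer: $\frac{9}{805} \approx 0.01118$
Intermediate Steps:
$z = \frac{193}{9}$ ($z = \frac{2}{9} + \frac{106 - -85}{9} = \frac{2}{9} + \frac{106 + 85}{9} = \frac{2}{9} + \frac{1}{9} \cdot 191 = \frac{2}{9} + \frac{191}{9} = \frac{193}{9} \approx 21.444$)
$j = 18$ ($j = 6 \cdot 3 = 18$)
$b{\left(o,Q \right)} = o - 5 Q$
$L{\left(J \right)} = \frac{193}{9} + J$ ($L{\left(J \right)} = J + \frac{193}{9} = \frac{193}{9} + J$)
$\frac{1}{L{\left(b{\left(j,\frac{7 + 3}{2 - 3} \right)} \right)}} = \frac{1}{\frac{193}{9} - \left(-18 + 5 \frac{7 + 3}{2 - 3}\right)} = \frac{1}{\frac{193}{9} - \left(-18 + 5 \frac{10}{-1}\right)} = \frac{1}{\frac{193}{9} - \left(-18 + 5 \cdot 10 \left(-1\right)\right)} = \frac{1}{\frac{193}{9} + \left(18 - -50\right)} = \frac{1}{\frac{193}{9} + \left(18 + 50\right)} = \frac{1}{\frac{193}{9} + 68} = \frac{1}{\frac{805}{9}} = \frac{9}{805}$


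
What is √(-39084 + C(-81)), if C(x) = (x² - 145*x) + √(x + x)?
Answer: √(-20778 + 9*I*√2) ≈ 0.0441 + 144.15*I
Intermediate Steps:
C(x) = x² - 145*x + √2*√x (C(x) = (x² - 145*x) + √(2*x) = (x² - 145*x) + √2*√x = x² - 145*x + √2*√x)
√(-39084 + C(-81)) = √(-39084 + ((-81)² - 145*(-81) + √2*√(-81))) = √(-39084 + (6561 + 11745 + √2*(9*I))) = √(-39084 + (6561 + 11745 + 9*I*√2)) = √(-39084 + (18306 + 9*I*√2)) = √(-20778 + 9*I*√2)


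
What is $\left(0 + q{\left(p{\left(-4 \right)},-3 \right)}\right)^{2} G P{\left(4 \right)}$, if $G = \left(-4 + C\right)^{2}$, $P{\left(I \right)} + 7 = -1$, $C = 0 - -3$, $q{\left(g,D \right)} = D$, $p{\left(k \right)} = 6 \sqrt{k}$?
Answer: $-72$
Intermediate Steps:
$C = 3$ ($C = 0 + 3 = 3$)
$P{\left(I \right)} = -8$ ($P{\left(I \right)} = -7 - 1 = -8$)
$G = 1$ ($G = \left(-4 + 3\right)^{2} = \left(-1\right)^{2} = 1$)
$\left(0 + q{\left(p{\left(-4 \right)},-3 \right)}\right)^{2} G P{\left(4 \right)} = \left(0 - 3\right)^{2} \cdot 1 \left(-8\right) = \left(-3\right)^{2} \cdot 1 \left(-8\right) = 9 \cdot 1 \left(-8\right) = 9 \left(-8\right) = -72$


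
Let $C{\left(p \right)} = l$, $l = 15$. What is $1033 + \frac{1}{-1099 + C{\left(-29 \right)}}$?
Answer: $\frac{1119771}{1084} \approx 1033.0$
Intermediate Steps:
$C{\left(p \right)} = 15$
$1033 + \frac{1}{-1099 + C{\left(-29 \right)}} = 1033 + \frac{1}{-1099 + 15} = 1033 + \frac{1}{-1084} = 1033 - \frac{1}{1084} = \frac{1119771}{1084}$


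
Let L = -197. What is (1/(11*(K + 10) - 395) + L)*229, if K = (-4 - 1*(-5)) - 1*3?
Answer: -13849920/307 ≈ -45114.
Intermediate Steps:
K = -2 (K = (-4 + 5) - 3 = 1 - 3 = -2)
(1/(11*(K + 10) - 395) + L)*229 = (1/(11*(-2 + 10) - 395) - 197)*229 = (1/(11*8 - 395) - 197)*229 = (1/(88 - 395) - 197)*229 = (1/(-307) - 197)*229 = (-1/307 - 197)*229 = -60480/307*229 = -13849920/307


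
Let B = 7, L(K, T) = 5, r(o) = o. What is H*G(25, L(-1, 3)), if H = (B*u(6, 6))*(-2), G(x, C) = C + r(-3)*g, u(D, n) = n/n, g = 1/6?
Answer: -63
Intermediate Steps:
g = ⅙ ≈ 0.16667
u(D, n) = 1
G(x, C) = -½ + C (G(x, C) = C - 3*⅙ = C - ½ = -½ + C)
H = -14 (H = (7*1)*(-2) = 7*(-2) = -14)
H*G(25, L(-1, 3)) = -14*(-½ + 5) = -14*9/2 = -63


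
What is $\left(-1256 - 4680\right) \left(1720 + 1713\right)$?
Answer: $-20378288$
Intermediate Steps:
$\left(-1256 - 4680\right) \left(1720 + 1713\right) = \left(-5936\right) 3433 = -20378288$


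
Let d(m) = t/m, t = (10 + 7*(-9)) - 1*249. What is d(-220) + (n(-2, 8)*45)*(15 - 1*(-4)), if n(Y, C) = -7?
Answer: -658199/110 ≈ -5983.6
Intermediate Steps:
t = -302 (t = (10 - 63) - 249 = -53 - 249 = -302)
d(m) = -302/m
d(-220) + (n(-2, 8)*45)*(15 - 1*(-4)) = -302/(-220) + (-7*45)*(15 - 1*(-4)) = -302*(-1/220) - 315*(15 + 4) = 151/110 - 315*19 = 151/110 - 5985 = -658199/110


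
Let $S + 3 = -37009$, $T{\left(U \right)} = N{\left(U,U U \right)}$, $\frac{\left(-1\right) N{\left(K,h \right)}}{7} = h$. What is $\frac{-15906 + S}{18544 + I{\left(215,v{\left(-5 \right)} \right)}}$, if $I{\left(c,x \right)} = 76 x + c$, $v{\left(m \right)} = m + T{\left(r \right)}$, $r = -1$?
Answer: $- \frac{52918}{17847} \approx -2.9651$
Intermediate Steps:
$N{\left(K,h \right)} = - 7 h$
$T{\left(U \right)} = - 7 U^{2}$ ($T{\left(U \right)} = - 7 U U = - 7 U^{2}$)
$S = -37012$ ($S = -3 - 37009 = -37012$)
$v{\left(m \right)} = -7 + m$ ($v{\left(m \right)} = m - 7 \left(-1\right)^{2} = m - 7 = -7 + m$)
$I{\left(c,x \right)} = c + 76 x$
$\frac{-15906 + S}{18544 + I{\left(215,v{\left(-5 \right)} \right)}} = \frac{-15906 - 37012}{18544 + \left(215 + 76 \left(-7 - 5\right)\right)} = - \frac{52918}{18544 + \left(215 + 76 \left(-12\right)\right)} = - \frac{52918}{18544 + \left(215 - 912\right)} = - \frac{52918}{18544 - 697} = - \frac{52918}{17847}$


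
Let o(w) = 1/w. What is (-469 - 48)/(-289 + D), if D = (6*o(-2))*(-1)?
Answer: 47/26 ≈ 1.8077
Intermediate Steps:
D = 3 (D = (6/(-2))*(-1) = (6*(-½))*(-1) = -3*(-1) = 3)
(-469 - 48)/(-289 + D) = (-469 - 48)/(-289 + 3) = -517/(-286) = -517*(-1/286) = 47/26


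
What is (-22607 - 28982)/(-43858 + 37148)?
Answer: 51589/6710 ≈ 7.6884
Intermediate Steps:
(-22607 - 28982)/(-43858 + 37148) = -51589/(-6710) = -51589*(-1/6710) = 51589/6710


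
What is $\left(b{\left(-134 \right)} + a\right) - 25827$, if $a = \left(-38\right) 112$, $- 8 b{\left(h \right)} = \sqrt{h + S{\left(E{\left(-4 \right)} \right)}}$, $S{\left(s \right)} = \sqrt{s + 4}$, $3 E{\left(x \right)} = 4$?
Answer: $-30083 - \frac{i \sqrt{1206 - 12 \sqrt{3}}}{24} \approx -30083.0 - 1.4345 i$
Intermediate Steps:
$E{\left(x \right)} = \frac{4}{3}$ ($E{\left(x \right)} = \frac{1}{3} \cdot 4 = \frac{4}{3}$)
$S{\left(s \right)} = \sqrt{4 + s}$
$b{\left(h \right)} = - \frac{\sqrt{h + \frac{4 \sqrt{3}}{3}}}{8}$ ($b{\left(h \right)} = - \frac{\sqrt{h + \sqrt{4 + \frac{4}{3}}}}{8} = - \frac{\sqrt{h + \sqrt{\frac{16}{3}}}}{8} = - \frac{\sqrt{h + \frac{4 \sqrt{3}}{3}}}{8}$)
$a = -4256$
$\left(b{\left(-134 \right)} + a\right) - 25827 = \left(- \frac{\sqrt{9 \left(-134\right) + 12 \sqrt{3}}}{24} - 4256\right) - 25827 = \left(- \frac{\sqrt{-1206 + 12 \sqrt{3}}}{24} - 4256\right) - 25827 = \left(-4256 - \frac{\sqrt{-1206 + 12 \sqrt{3}}}{24}\right) - 25827 = -30083 - \frac{\sqrt{-1206 + 12 \sqrt{3}}}{24}$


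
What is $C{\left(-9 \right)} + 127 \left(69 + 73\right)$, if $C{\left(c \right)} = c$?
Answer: $18025$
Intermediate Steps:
$C{\left(-9 \right)} + 127 \left(69 + 73\right) = -9 + 127 \left(69 + 73\right) = -9 + 127 \cdot 142 = -9 + 18034 = 18025$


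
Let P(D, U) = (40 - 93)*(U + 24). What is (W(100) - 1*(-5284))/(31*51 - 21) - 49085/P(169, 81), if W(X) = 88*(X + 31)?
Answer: 2835523/144690 ≈ 19.597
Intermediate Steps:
P(D, U) = -1272 - 53*U (P(D, U) = -53*(24 + U) = -1272 - 53*U)
W(X) = 2728 + 88*X (W(X) = 88*(31 + X) = 2728 + 88*X)
(W(100) - 1*(-5284))/(31*51 - 21) - 49085/P(169, 81) = ((2728 + 88*100) - 1*(-5284))/(31*51 - 21) - 49085/(-1272 - 53*81) = ((2728 + 8800) + 5284)/(1581 - 21) - 49085/(-1272 - 4293) = (11528 + 5284)/1560 - 49085/(-5565) = 16812*(1/1560) - 49085*(-1/5565) = 1401/130 + 9817/1113 = 2835523/144690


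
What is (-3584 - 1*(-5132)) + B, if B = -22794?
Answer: -21246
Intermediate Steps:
(-3584 - 1*(-5132)) + B = (-3584 - 1*(-5132)) - 22794 = (-3584 + 5132) - 22794 = 1548 - 22794 = -21246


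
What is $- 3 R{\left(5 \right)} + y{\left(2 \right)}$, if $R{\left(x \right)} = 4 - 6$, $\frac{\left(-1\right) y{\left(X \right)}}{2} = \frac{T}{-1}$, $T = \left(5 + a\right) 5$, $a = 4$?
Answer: $96$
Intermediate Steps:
$T = 45$ ($T = \left(5 + 4\right) 5 = 9 \cdot 5 = 45$)
$y{\left(X \right)} = 90$ ($y{\left(X \right)} = - 2 \frac{45}{-1} = - 2 \cdot 45 \left(-1\right) = \left(-2\right) \left(-45\right) = 90$)
$R{\left(x \right)} = -2$ ($R{\left(x \right)} = 4 - 6 = -2$)
$- 3 R{\left(5 \right)} + y{\left(2 \right)} = \left(-3\right) \left(-2\right) + 90 = 6 + 90 = 96$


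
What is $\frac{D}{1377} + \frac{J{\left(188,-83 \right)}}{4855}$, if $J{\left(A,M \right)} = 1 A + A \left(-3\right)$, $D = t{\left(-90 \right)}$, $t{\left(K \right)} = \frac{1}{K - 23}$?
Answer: $- \frac{58510831}{755442855} \approx -0.077452$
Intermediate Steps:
$t{\left(K \right)} = \frac{1}{-23 + K}$
$D = - \frac{1}{113}$ ($D = \frac{1}{-23 - 90} = \frac{1}{-113} = - \frac{1}{113} \approx -0.0088496$)
$J{\left(A,M \right)} = - 2 A$ ($J{\left(A,M \right)} = A - 3 A = - 2 A$)
$\frac{D}{1377} + \frac{J{\left(188,-83 \right)}}{4855} = - \frac{1}{113 \cdot 1377} + \frac{\left(-2\right) 188}{4855} = \left(- \frac{1}{113}\right) \frac{1}{1377} - \frac{376}{4855} = - \frac{1}{155601} - \frac{376}{4855} = - \frac{58510831}{755442855}$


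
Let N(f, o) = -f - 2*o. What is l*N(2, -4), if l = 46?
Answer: 276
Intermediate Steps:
l*N(2, -4) = 46*(-1*2 - 2*(-4)) = 46*(-2 + 8) = 46*6 = 276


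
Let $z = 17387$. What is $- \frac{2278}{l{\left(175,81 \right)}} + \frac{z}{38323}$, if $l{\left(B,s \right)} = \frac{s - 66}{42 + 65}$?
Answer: $- \frac{9340817153}{574845} \approx -16249.0$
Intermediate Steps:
$l{\left(B,s \right)} = - \frac{66}{107} + \frac{s}{107}$ ($l{\left(B,s \right)} = \frac{-66 + s}{107} = \left(-66 + s\right) \frac{1}{107} = - \frac{66}{107} + \frac{s}{107}$)
$- \frac{2278}{l{\left(175,81 \right)}} + \frac{z}{38323} = - \frac{2278}{- \frac{66}{107} + \frac{1}{107} \cdot 81} + \frac{17387}{38323} = - \frac{2278}{- \frac{66}{107} + \frac{81}{107}} + 17387 \cdot \frac{1}{38323} = - \frac{2278}{\frac{15}{107}} + \frac{17387}{38323} = \left(-2278\right) \frac{107}{15} + \frac{17387}{38323} = - \frac{243746}{15} + \frac{17387}{38323} = - \frac{9340817153}{574845}$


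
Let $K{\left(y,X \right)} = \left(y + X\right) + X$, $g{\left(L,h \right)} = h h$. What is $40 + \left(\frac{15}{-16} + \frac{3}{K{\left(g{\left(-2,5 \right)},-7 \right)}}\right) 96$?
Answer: $- \frac{262}{11} \approx -23.818$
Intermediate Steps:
$g{\left(L,h \right)} = h^{2}$
$K{\left(y,X \right)} = y + 2 X$ ($K{\left(y,X \right)} = \left(X + y\right) + X = y + 2 X$)
$40 + \left(\frac{15}{-16} + \frac{3}{K{\left(g{\left(-2,5 \right)},-7 \right)}}\right) 96 = 40 + \left(\frac{15}{-16} + \frac{3}{5^{2} + 2 \left(-7\right)}\right) 96 = 40 + \left(15 \left(- \frac{1}{16}\right) + \frac{3}{25 - 14}\right) 96 = 40 + \left(- \frac{15}{16} + \frac{3}{11}\right) 96 = 40 - \frac{702}{11} = - \frac{262}{11}$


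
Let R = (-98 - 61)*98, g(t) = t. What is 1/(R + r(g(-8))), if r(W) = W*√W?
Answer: I/(2*(-7791*I + 8*√2)) ≈ -6.4177e-5 + 9.3194e-8*I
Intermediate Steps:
R = -15582 (R = -159*98 = -15582)
r(W) = W^(3/2)
1/(R + r(g(-8))) = 1/(-15582 + (-8)^(3/2)) = 1/(-15582 - 16*I*√2)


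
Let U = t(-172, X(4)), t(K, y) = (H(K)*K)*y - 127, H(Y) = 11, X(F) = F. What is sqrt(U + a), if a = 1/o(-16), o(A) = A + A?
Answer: I*sqrt(492482)/8 ≈ 87.721*I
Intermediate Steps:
o(A) = 2*A
t(K, y) = -127 + 11*K*y (t(K, y) = (11*K)*y - 127 = 11*K*y - 127 = -127 + 11*K*y)
U = -7695 (U = -127 + 11*(-172)*4 = -127 - 7568 = -7695)
a = -1/32 (a = 1/(2*(-16)) = 1/(-32) = -1/32 ≈ -0.031250)
sqrt(U + a) = sqrt(-7695 - 1/32) = sqrt(-246241/32) = I*sqrt(492482)/8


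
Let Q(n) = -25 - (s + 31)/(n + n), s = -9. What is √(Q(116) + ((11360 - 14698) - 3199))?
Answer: I*√22074887/58 ≈ 81.007*I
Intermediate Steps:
Q(n) = -25 - 11/n (Q(n) = -25 - (-9 + 31)/(n + n) = -25 - 22/(2*n) = -25 - 22*1/(2*n) = -25 - 11/n)
√(Q(116) + ((11360 - 14698) - 3199)) = √((-25 - 11/116) + ((11360 - 14698) - 3199)) = √((-25 - 11*1/116) + (-3338 - 3199)) = √((-25 - 11/116) - 6537) = √(-2911/116 - 6537) = √(-761203/116) = I*√22074887/58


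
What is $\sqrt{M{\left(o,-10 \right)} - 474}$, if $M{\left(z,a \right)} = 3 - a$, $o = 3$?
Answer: $i \sqrt{461} \approx 21.471 i$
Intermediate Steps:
$\sqrt{M{\left(o,-10 \right)} - 474} = \sqrt{\left(3 - -10\right) - 474} = \sqrt{\left(3 + 10\right) - 474} = \sqrt{13 - 474} = \sqrt{-461} = i \sqrt{461}$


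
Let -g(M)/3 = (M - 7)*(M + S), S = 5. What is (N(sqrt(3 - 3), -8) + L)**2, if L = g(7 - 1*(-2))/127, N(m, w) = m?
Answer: 7056/16129 ≈ 0.43747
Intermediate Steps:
g(M) = -3*(-7 + M)*(5 + M) (g(M) = -3*(M - 7)*(M + 5) = -3*(-7 + M)*(5 + M))
L = -84/127 (L = (105 - 3*(7 - 1*(-2))**2 + 6*(7 - 1*(-2)))/127 = (105 - 3*(7 + 2)**2 + 6*(7 + 2))*(1/127) = (105 - 3*9**2 + 6*9)*(1/127) = (105 - 3*81 + 54)*(1/127) = (105 - 243 + 54)*(1/127) = -84*1/127 = -84/127 ≈ -0.66142)
(N(sqrt(3 - 3), -8) + L)**2 = (sqrt(3 - 3) - 84/127)**2 = (sqrt(0) - 84/127)**2 = (0 - 84/127)**2 = (-84/127)**2 = 7056/16129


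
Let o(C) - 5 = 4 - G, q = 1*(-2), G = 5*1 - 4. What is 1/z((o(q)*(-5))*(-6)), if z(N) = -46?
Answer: -1/46 ≈ -0.021739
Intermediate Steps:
G = 1 (G = 5 - 4 = 1)
q = -2
o(C) = 8 (o(C) = 5 + (4 - 1*1) = 5 + (4 - 1) = 5 + 3 = 8)
1/z((o(q)*(-5))*(-6)) = 1/(-46) = -1/46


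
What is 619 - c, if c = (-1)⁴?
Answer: 618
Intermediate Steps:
c = 1
619 - c = 619 - 1*1 = 619 - 1 = 618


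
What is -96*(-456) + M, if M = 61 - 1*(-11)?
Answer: 43848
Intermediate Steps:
M = 72 (M = 61 + 11 = 72)
-96*(-456) + M = -96*(-456) + 72 = 43776 + 72 = 43848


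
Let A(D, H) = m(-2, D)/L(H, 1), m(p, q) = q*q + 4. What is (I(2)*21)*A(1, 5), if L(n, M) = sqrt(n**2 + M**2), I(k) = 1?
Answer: 105*sqrt(26)/26 ≈ 20.592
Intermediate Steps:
L(n, M) = sqrt(M**2 + n**2)
m(p, q) = 4 + q**2 (m(p, q) = q**2 + 4 = 4 + q**2)
A(D, H) = (4 + D**2)/sqrt(1 + H**2) (A(D, H) = (4 + D**2)/(sqrt(1**2 + H**2)) = (4 + D**2)/(sqrt(1 + H**2)) = (4 + D**2)/sqrt(1 + H**2))
(I(2)*21)*A(1, 5) = (1*21)*((4 + 1**2)/sqrt(1 + 5**2)) = 21*((4 + 1)/sqrt(1 + 25)) = 21*(5/sqrt(26)) = 21*((sqrt(26)/26)*5) = 21*(5*sqrt(26)/26) = 105*sqrt(26)/26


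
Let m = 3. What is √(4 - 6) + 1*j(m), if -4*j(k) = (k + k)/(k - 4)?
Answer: 3/2 + I*√2 ≈ 1.5 + 1.4142*I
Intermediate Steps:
j(k) = -k/(2*(-4 + k)) (j(k) = -(k + k)/(4*(k - 4)) = -2*k/(4*(-4 + k)) = -k/(2*(-4 + k)))
√(4 - 6) + 1*j(m) = √(4 - 6) + 1*(-1*3/(-8 + 2*3)) = √(-2) + 1*(-1*3/(-8 + 6)) = I*√2 + 1*(-1*3/(-2)) = I*√2 + 1*(-1*3*(-½)) = I*√2 + 1*(3/2) = I*√2 + 3/2 = 3/2 + I*√2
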